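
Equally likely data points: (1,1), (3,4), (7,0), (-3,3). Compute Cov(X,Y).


E[X]=2, E[Y]=2, E[XY]=1
Cov(X,Y) = E[XY] - E[X]E[Y] = 1 - 2*2 = -3

-3


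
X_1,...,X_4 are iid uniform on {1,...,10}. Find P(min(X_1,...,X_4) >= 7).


P(min >= 7) = P(all X_i >= 7) = (P(X_1 >= 7))^4
= (4/10)^4 = (2/5)^4 = 16/625

16/625


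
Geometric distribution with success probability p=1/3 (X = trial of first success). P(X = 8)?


P(X=8) = (1-p)^7 * p = (2/3)^7 * 1/3
= 128/2187 * 1/3 = 128/6561

128/6561


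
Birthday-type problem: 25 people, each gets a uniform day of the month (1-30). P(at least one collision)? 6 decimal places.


P(all different) = prod((30-i)/30 for i=0..24) = 0.000000
P(at least one match) = 1 - 0.000000 = 1.000000

1.000000


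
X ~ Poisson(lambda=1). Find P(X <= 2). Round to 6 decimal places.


P(X<=2) = e^(-1)*1^0/0! + e^(-1)*1^1/1! + e^(-1)*1^2/2!
≈ 0.3678794412 + 0.3678794412 + 0.1839397206
= 0.9196986030
≈ 0.919699

0.919699


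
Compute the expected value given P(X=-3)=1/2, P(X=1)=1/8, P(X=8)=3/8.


E[X] = sum(x * P(x))
= -3*1/2 + 1*1/8 + 8*3/8
= 13/8

13/8


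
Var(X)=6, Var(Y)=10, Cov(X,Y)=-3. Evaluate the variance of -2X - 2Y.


Var(-2X - 2Y) = (-2)^2*Var(X) + (-2)^2*Var(Y) + 2*(-2)*(-2)*Cov(X,Y)
= 4*6 + 4*10 + 8*(-3)
= 24 + 40 - 24 = 40

40


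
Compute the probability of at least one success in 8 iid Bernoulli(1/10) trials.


P(at least one) = 1 - P(none)
P(none) = (1 - 1/10)^8 = (9/10)^8 = 43046721/100000000
P(at least one) = 1 - 43046721/100000000 = 56953279/100000000

56953279/100000000


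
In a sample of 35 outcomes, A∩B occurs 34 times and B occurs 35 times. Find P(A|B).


P(A|B) = P(A∩B)/P(B) = (34/35)/(35/35) = 34/35

34/35


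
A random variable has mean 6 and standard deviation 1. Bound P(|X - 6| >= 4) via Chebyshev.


k = 4/1 = 4
Chebyshev: P(|X-mu| >= k*sigma) <= 1/k^2 = 1/4^2 = 1/16

1/16


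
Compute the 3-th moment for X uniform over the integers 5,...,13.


E[X^3] = (1/9) * sum(x^3 for x=5..13)
= 8181/9 = 909

909


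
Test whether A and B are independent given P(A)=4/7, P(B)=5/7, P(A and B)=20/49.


P(A)*P(B) = 4/7*5/7 = 20/49
P(A∩B) = 20/49, which equals P(A)P(B), so independent

Yes, A and B are independent


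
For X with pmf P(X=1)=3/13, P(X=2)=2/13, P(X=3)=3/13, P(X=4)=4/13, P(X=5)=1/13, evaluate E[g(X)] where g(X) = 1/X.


E[1/X] = sum(g(x)*P(x))
= 1*3/13 + 1/2*2/13 + 1/3*3/13 + 1/4*4/13 + 1/5*1/13
= 31/65

31/65


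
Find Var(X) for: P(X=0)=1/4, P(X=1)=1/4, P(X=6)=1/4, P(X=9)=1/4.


E[X] = 4, E[X^2] = 59/2
Var(X) = E[X^2] - (E[X])^2 = 59/2 - (4)^2 = 27/2

27/2


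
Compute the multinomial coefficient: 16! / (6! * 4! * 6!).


16! = 20922789888000
Denominator: 6!=720 * 4!=24 * 6!=720
Coefficient = 20922789888000 / 12441600 = 1681680

1681680


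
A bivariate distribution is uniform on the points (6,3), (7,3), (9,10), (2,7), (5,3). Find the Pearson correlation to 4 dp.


Cov(X,Y) = 1.4400, Var(X) = 5.3600, Var(Y) = 8.1600
rho = Cov/(sqrt(VarX)*sqrt(VarY)) = 0.2177

0.2177


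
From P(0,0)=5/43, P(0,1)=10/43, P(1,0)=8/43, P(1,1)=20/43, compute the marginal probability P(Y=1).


P(Y=1) = P(0,1)+P(1,1) = 10/43 + 20/43 = 30/43

30/43


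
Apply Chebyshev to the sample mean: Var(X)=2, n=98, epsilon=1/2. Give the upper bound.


Var(Xbar) = Var(X)/n = 2/98
Chebyshev: P(|Xbar-mu| >= 1/2) <= Var(Xbar)/(1/2)^2 = (1/49)/(1/4) = 4/49

4/49


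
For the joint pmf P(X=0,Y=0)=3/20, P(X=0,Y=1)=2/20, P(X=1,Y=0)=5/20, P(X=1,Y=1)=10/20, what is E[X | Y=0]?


P(Y=0) = 8/20
E[X|Y=0] = (0*3 + 1*5)/8 = 5/8

5/8


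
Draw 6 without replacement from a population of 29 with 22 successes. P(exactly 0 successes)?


P(X=0) = C(22,0)*C(7,6) / C(29,6)
= 1*7 / 475020
= 7/475020 = 1/67860

1/67860


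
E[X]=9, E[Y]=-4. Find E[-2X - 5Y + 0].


E[-2X - 5Y + 0] = -2*E[X] - 5*E[Y] + 0
= (-2)*(9) + (-5)*(-4) + (0)
= -18 + 20 + 0 = 2

2


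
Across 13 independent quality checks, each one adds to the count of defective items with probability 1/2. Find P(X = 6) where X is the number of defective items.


P(X=6) = C(13,6) * p^6 * (1-p)^7
= 1716 * 1/64 * 1/128
= 429/2048

429/2048


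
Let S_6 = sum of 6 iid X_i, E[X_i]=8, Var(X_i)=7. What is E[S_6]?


E[S_n] = n*E[X_1] = 6*8 = 48

48


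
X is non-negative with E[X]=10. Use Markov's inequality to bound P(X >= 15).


Markov: P(X >= a) <= E[X]/a
P(X >= 15) <= 10/15 = 2/3

2/3


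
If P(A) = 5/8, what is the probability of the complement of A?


P(A') = 1 - P(A) = 1 - 5/8 = 3/8

3/8


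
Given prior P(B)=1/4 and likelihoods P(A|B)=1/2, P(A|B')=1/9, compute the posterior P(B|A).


P(A) = P(A|B)P(B) + P(A|B')P(B') = 1/2*1/4 + 1/9*3/4 = 5/24
P(B|A) = P(A|B)P(B)/P(A) = (1/8)/(5/24) = 3/5

3/5


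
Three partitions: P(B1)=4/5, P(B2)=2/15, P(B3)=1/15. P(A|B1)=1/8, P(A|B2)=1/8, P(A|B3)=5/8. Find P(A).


P(A) = P(A|B1)P(B1) + P(A|B2)P(B2) + P(A|B3)P(B3)
= 1/8*4/5 + 1/8*2/15 + 5/8*1/15
= 1/10 + 1/60 + 1/24 = 19/120

19/120


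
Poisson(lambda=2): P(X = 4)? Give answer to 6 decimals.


P(X=4) = e^(-2) * 2^4 / 4!
≈ 0.1353352832 * 16 / 24
≈ 0.090224

0.090224


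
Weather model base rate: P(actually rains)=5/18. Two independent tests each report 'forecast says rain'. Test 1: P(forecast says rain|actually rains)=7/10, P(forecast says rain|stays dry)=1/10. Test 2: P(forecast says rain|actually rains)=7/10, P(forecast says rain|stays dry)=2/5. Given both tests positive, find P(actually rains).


After test 1: P(+) = 7/10*5/18 + 1/10*13/18 = 4/15
P(B|+) = (7/36)/(4/15) = 35/48
After test 2 (use post1 as new prior): P(+) = 7/10*35/48 + 2/5*13/48 = 99/160
P(B|+,+) = (49/96)/(99/160) = 245/297

245/297


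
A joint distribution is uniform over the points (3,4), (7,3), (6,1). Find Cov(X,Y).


E[X]=16/3, E[Y]=8/3, E[XY]=13
Cov(X,Y) = E[XY] - E[X]E[Y] = 13 - 16/3*8/3 = -11/9

-11/9


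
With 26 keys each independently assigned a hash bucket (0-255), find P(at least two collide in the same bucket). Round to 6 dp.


P(all different) = prod((256-i)/256 for i=0..25) = 0.268765
P(at least one match) = 1 - 0.268765 = 0.731235

0.731235


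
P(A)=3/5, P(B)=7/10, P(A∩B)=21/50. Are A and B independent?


P(A)*P(B) = 3/5*7/10 = 21/50
P(A∩B) = 21/50, which equals P(A)P(B), so independent

Yes, A and B are independent


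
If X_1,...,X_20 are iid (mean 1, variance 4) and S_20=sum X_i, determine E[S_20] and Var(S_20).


E[S_n] = n*mu = 20*1 = 20
Var(S_n) = n*sigma^2 = 20*4 = 80

E[S_20]=20, Var(S_20)=80


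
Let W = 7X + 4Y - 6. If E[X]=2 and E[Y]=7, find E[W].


E[7X + 4Y - 6] = 7*E[X] + 4*E[Y] - 6
= (7)*(2) + (4)*(7) + (-6)
= 14 + 28 - 6 = 36

36


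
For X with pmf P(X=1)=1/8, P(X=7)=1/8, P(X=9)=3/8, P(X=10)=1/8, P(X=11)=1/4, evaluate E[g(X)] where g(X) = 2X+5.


E[2X+5] = sum(g(x)*P(x))
= 7*1/8 + 19*1/8 + 23*3/8 + 25*1/8 + 27*1/4
= 87/4

87/4


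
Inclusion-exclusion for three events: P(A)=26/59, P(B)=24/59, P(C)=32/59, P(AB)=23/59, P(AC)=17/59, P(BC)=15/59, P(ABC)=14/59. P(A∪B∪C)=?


P(A∪B∪C) = P(A)+P(B)+P(C) - P(AB)-P(AC)-P(BC) + P(ABC)
= 26/59+24/59+32/59 - 23/59-17/59-15/59 + 14/59
= 41/59

41/59


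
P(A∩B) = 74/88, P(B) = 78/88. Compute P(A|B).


P(A|B) = P(A∩B)/P(B) = (74/88)/(78/88) = 74/78 = 37/39

37/39


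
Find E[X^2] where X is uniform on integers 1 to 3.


E[X^2] = (1/3) * sum(x^2 for x=1..3)
= 14/3

14/3


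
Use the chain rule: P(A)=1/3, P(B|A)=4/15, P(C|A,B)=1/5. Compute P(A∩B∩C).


P(A∩B∩C) = P(A) * P(B|A) * P(C|A∩B)
= 1/3 * 4/15 * 1/5
= 4/45 * 1/5 = 4/225

4/225


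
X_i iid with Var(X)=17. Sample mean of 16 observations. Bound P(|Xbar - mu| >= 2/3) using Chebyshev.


Var(Xbar) = Var(X)/n = 17/16
Chebyshev: P(|Xbar-mu| >= 2/3) <= Var(Xbar)/(2/3)^2 = (17/16)/(4/9) = 153/64
Bound exceeds 1, so trivial bound: 1

1


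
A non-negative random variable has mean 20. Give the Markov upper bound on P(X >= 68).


Markov: P(X >= a) <= E[X]/a
P(X >= 68) <= 20/68 = 5/17

5/17


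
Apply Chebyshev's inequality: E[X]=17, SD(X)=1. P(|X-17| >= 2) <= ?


k = 2/1 = 2
Chebyshev: P(|X-mu| >= k*sigma) <= 1/k^2 = 1/2^2 = 1/4

1/4


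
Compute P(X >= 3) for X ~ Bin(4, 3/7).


P(X>=3) = P(X=3) + P(X=4)
= 432/2401 + 81/2401
= 513/2401

513/2401


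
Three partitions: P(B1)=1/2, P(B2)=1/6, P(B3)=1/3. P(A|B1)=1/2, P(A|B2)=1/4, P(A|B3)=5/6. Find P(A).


P(A) = P(A|B1)P(B1) + P(A|B2)P(B2) + P(A|B3)P(B3)
= 1/2*1/2 + 1/4*1/6 + 5/6*1/3
= 1/4 + 1/24 + 5/18 = 41/72

41/72


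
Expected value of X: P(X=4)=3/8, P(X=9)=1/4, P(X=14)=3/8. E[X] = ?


E[X] = sum(x * P(x))
= 4*3/8 + 9*1/4 + 14*3/8
= 9

9


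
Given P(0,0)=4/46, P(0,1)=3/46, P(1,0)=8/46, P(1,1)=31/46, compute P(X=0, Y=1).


Read from table: P(X=0, Y=1) = 3/46

3/46


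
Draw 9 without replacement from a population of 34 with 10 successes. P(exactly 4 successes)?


P(X=4) = C(10,4)*C(24,5) / C(34,9)
= 210*42504 / 52451256
= 8925840/52451256 = 33810/198679

33810/198679


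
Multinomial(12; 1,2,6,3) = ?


12! = 479001600
Denominator: 1!=1 * 2!=2 * 6!=720 * 3!=6
Coefficient = 479001600 / 8640 = 55440

55440


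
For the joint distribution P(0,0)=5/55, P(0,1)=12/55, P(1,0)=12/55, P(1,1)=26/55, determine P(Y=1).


P(Y=1) = P(0,1)+P(1,1) = 12/55 + 26/55 = 38/55

38/55


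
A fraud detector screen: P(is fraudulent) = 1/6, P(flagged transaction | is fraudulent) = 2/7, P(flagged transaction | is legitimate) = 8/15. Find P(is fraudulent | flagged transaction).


P(A) = P(A|B)P(B) + P(A|B')P(B') = 2/7*1/6 + 8/15*5/6 = 31/63
P(B|A) = P(A|B)P(B)/P(A) = (1/21)/(31/63) = 3/31

3/31


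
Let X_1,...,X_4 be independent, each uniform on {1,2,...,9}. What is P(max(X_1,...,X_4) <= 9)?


P(max <= 9) = P(all X_i <= 9) = (P(X_1 <= 9))^4
= (9/9)^4 = 1^4 = 1

1


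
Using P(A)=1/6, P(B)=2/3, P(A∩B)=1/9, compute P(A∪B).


P(A∪B) = P(A) + P(B) - P(A∩B)
= 1/6 + 2/3 - 1/9 = 13/18

13/18


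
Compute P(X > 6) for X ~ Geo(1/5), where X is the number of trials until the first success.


P(X > 6) = P(first 6 trials all fail) = (1-p)^6 = (4/5)^6 = 4096/15625

4096/15625


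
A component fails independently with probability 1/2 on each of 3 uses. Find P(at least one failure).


P(at least one) = 1 - P(none)
P(none) = (1 - 1/2)^3 = (1/2)^3 = 1/8
P(at least one) = 1 - 1/8 = 7/8

7/8


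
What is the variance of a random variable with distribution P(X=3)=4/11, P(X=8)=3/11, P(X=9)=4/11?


E[X] = 72/11, E[X^2] = 552/11
Var(X) = E[X^2] - (E[X])^2 = 552/11 - (72/11)^2 = 888/121

888/121


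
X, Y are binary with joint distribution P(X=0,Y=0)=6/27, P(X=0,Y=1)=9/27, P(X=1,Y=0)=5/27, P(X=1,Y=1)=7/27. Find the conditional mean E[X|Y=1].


P(Y=1) = 16/27
E[X|Y=1] = (0*9 + 1*7)/16 = 7/16

7/16


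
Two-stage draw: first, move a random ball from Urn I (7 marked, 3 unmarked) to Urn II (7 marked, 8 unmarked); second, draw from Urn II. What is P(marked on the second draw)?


P(transfer marked) = 7/10; P(transfer unmarked) = 3/10
If marked transferred: Urn II has 8 marked of 16, so P(marked|marked moved) = 1/2
If unmarked transferred: Urn II has 7 marked of 16, so P(marked|unmarked moved) = 7/16
By total probability: P(marked) = 7/10*1/2 + 3/10*7/16 = 77/160

77/160


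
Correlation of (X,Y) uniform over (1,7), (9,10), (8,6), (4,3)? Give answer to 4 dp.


Cov(X,Y) = 3.5000, Var(X) = 10.2500, Var(Y) = 6.2500
rho = Cov/(sqrt(VarX)*sqrt(VarY)) = 0.4373

0.4373


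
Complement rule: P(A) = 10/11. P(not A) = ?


P(A') = 1 - P(A) = 1 - 10/11 = 1/11

1/11


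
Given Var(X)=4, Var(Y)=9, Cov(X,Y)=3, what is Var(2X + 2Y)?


Var(2X + 2Y) = 2^2*Var(X) + 2^2*Var(Y) + 2*2*2*Cov(X,Y)
= 4*4 + 4*9 + 8*3
= 16 + 36 + 24 = 76

76


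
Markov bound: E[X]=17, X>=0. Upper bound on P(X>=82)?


Markov: P(X >= a) <= E[X]/a
P(X >= 82) <= 17/82

17/82


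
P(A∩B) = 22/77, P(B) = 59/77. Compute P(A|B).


P(A|B) = P(A∩B)/P(B) = (22/77)/(59/77) = 22/59

22/59


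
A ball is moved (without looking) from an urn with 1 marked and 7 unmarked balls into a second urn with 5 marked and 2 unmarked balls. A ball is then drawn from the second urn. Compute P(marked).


P(transfer marked) = 1/8; P(transfer unmarked) = 7/8
If marked transferred: Urn II has 6 marked of 8, so P(marked|marked moved) = 3/4
If unmarked transferred: Urn II has 5 marked of 8, so P(marked|unmarked moved) = 5/8
By total probability: P(marked) = 1/8*3/4 + 7/8*5/8 = 41/64

41/64


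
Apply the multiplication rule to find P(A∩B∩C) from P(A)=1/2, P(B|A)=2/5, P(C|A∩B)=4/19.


P(A∩B∩C) = P(A) * P(B|A) * P(C|A∩B)
= 1/2 * 2/5 * 4/19
= 1/5 * 4/19 = 4/95

4/95


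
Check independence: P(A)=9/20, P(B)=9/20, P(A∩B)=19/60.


P(A)*P(B) = 9/20*9/20 = 81/400
P(A∩B) = 19/60 != 81/400, so not independent

No, A and B are not independent


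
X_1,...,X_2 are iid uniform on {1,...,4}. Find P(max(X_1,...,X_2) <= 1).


P(max <= 1) = P(all X_i <= 1) = (P(X_1 <= 1))^2
= (1/4)^2 = 1/16

1/16


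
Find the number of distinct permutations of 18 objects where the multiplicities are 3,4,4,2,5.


18! = 6402373705728000
Denominator: 3!=6 * 4!=24 * 4!=24 * 2!=2 * 5!=120
Coefficient = 6402373705728000 / 829440 = 7718911200

7718911200


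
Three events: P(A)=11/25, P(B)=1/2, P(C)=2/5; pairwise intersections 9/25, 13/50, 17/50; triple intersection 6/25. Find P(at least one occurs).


P(A∪B∪C) = P(A)+P(B)+P(C) - P(AB)-P(AC)-P(BC) + P(ABC)
= 11/25+1/2+2/5 - 9/25-13/50-17/50 + 6/25
= 31/50

31/50


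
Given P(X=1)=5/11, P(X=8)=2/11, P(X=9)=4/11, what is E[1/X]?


E[1/X] = sum(g(x)*P(x))
= 1*5/11 + 1/8*2/11 + 1/9*4/11
= 205/396

205/396


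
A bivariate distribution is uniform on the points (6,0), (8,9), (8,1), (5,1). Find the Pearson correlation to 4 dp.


Cov(X,Y) = 2.6875, Var(X) = 1.6875, Var(Y) = 13.1875
rho = Cov/(sqrt(VarX)*sqrt(VarY)) = 0.5697

0.5697


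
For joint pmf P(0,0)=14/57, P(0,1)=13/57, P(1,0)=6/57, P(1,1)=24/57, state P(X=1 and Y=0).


Read from table: P(X=1, Y=0) = 6/57 = 2/19

2/19


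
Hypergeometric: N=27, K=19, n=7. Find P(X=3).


P(X=3) = C(19,3)*C(8,4) / C(27,7)
= 969*70 / 888030
= 67830/888030 = 2261/29601

2261/29601


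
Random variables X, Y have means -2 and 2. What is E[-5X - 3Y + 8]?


E[-5X - 3Y + 8] = -5*E[X] - 3*E[Y] + 8
= (-5)*(-2) + (-3)*(2) + (8)
= 10 - 6 + 8 = 12

12


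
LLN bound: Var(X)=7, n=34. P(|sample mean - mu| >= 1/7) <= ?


Var(Xbar) = Var(X)/n = 7/34
Chebyshev: P(|Xbar-mu| >= 1/7) <= Var(Xbar)/(1/7)^2 = (7/34)/(1/49) = 343/34
Bound exceeds 1, so trivial bound: 1

1


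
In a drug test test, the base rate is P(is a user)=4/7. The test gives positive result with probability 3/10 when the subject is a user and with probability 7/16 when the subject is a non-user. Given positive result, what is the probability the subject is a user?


P(A) = P(A|B)P(B) + P(A|B')P(B') = 3/10*4/7 + 7/16*3/7 = 201/560
P(B|A) = P(A|B)P(B)/P(A) = (6/35)/(201/560) = 32/67

32/67


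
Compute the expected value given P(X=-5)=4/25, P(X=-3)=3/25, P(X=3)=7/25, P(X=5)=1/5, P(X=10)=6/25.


E[X] = sum(x * P(x))
= -5*4/25 - 3*3/25 + 3*7/25 + 5*1/5 + 10*6/25
= 77/25

77/25


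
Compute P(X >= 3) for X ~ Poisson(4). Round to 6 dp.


P(X>=3) = 1 - P(X<=2) = 1 - (e^(-4)*4^0/0! + e^(-4)*4^1/1! + e^(-4)*4^2/2!)
≈ 1 - (0.0183156389 + 0.0732625556 + 0.1465251111)
= 1 - 0.2381033056 = 0.7618966944
≈ 0.761897

0.761897


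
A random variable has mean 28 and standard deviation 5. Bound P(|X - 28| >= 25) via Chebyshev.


k = 25/5 = 5
Chebyshev: P(|X-mu| >= k*sigma) <= 1/k^2 = 1/5^2 = 1/25

1/25


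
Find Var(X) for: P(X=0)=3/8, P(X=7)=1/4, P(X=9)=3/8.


E[X] = 41/8, E[X^2] = 341/8
Var(X) = E[X^2] - (E[X])^2 = 341/8 - (41/8)^2 = 1047/64

1047/64


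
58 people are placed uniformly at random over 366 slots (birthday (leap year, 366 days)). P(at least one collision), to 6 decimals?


P(all different) = prod((366-i)/366 for i=0..57) = 0.008451
P(at least one match) = 1 - 0.008451 = 0.991549

0.991549


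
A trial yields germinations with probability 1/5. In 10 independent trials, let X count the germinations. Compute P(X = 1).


P(X=1) = C(10,1) * p^1 * (1-p)^9
= 10 * 1/5 * 262144/1953125
= 524288/1953125

524288/1953125


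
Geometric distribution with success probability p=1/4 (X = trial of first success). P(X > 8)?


P(X > 8) = P(first 8 trials all fail) = (1-p)^8 = (3/4)^8 = 6561/65536

6561/65536


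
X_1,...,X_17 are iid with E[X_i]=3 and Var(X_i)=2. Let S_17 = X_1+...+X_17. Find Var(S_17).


By independence, Var(S_n) = n*Var(X_1) = 17*2 = 34

34


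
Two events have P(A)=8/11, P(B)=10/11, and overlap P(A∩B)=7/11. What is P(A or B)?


P(A∪B) = P(A) + P(B) - P(A∩B)
= 8/11 + 10/11 - 7/11 = 1

1


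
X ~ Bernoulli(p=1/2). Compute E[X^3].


For Bernoulli: X in {0,1}
E[X^3] = 0^3*(1-1/2) + 1^3*1/2 = 1/2

1/2


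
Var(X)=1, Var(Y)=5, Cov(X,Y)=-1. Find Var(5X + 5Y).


Var(5X + 5Y) = 5^2*Var(X) + 5^2*Var(Y) + 2*5*5*Cov(X,Y)
= 25*1 + 25*5 + 50*(-1)
= 25 + 125 - 50 = 100

100


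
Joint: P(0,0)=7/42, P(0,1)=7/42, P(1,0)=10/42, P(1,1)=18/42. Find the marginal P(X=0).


P(X=0) = P(0,0)+P(0,1) = 7/42 + 7/42 = 14/42 = 1/3

1/3


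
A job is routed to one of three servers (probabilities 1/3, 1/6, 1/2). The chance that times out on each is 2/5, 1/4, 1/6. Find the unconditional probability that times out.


P(A) = P(A|B1)P(B1) + P(A|B2)P(B2) + P(A|B3)P(B3)
= 2/5*1/3 + 1/4*1/6 + 1/6*1/2
= 2/15 + 1/24 + 1/12 = 31/120

31/120


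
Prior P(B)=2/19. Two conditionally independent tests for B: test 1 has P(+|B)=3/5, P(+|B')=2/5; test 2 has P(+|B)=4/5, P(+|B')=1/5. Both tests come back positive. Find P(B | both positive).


After test 1: P(+) = 3/5*2/19 + 2/5*17/19 = 8/19
P(B|+) = (6/95)/(8/19) = 3/20
After test 2 (use post1 as new prior): P(+) = 4/5*3/20 + 1/5*17/20 = 29/100
P(B|+,+) = (3/25)/(29/100) = 12/29

12/29


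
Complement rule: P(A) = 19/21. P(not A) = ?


P(A') = 1 - P(A) = 1 - 19/21 = 2/21

2/21


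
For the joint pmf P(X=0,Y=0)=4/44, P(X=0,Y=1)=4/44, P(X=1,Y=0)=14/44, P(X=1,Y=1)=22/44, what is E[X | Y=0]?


P(Y=0) = 18/44
E[X|Y=0] = (0*4 + 1*14)/18 = 14/18 = 7/9

7/9


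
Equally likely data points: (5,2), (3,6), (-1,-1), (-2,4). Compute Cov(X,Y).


E[X]=5/4, E[Y]=11/4, E[XY]=21/4
Cov(X,Y) = E[XY] - E[X]E[Y] = 21/4 - 5/4*11/4 = 29/16

29/16


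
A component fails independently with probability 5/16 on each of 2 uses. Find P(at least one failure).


P(at least one) = 1 - P(none)
P(none) = (1 - 5/16)^2 = (11/16)^2 = 121/256
P(at least one) = 1 - 121/256 = 135/256

135/256


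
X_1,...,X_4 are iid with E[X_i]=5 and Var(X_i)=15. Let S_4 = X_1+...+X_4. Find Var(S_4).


By independence, Var(S_n) = n*Var(X_1) = 4*15 = 60

60


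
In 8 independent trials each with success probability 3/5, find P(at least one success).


P(at least one) = 1 - P(none)
P(none) = (1 - 3/5)^8 = (2/5)^8 = 256/390625
P(at least one) = 1 - 256/390625 = 390369/390625

390369/390625


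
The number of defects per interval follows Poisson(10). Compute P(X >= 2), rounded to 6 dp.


P(X>=2) = 1 - P(X<=1) = 1 - (e^(-10)*10^0/0! + e^(-10)*10^1/1!)
≈ 1 - (0.0000453999 + 0.0004539993)
= 1 - 0.0004993992 = 0.9995006008
≈ 0.999501

0.999501


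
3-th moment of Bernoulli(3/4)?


For Bernoulli: X in {0,1}
E[X^3] = 0^3*(1-3/4) + 1^3*3/4 = 3/4

3/4


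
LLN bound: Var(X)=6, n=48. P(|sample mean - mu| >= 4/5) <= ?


Var(Xbar) = Var(X)/n = 6/48
Chebyshev: P(|Xbar-mu| >= 4/5) <= Var(Xbar)/(4/5)^2 = (1/8)/(16/25) = 25/128

25/128


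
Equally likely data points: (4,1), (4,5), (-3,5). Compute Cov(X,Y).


E[X]=5/3, E[Y]=11/3, E[XY]=3
Cov(X,Y) = E[XY] - E[X]E[Y] = 3 - 5/3*11/3 = -28/9

-28/9


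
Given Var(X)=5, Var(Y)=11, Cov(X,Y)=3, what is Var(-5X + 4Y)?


Var(-5X + 4Y) = (-5)^2*Var(X) + 4^2*Var(Y) + 2*(-5)*4*Cov(X,Y)
= 25*5 + 16*11 - 40*3
= 125 + 176 - 120 = 181

181


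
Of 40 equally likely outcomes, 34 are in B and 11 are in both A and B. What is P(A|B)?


P(A|B) = P(A∩B)/P(B) = (11/40)/(34/40) = 11/34

11/34


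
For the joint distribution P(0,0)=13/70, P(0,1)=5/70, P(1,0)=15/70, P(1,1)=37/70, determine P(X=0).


P(X=0) = P(0,0)+P(0,1) = 13/70 + 5/70 = 18/70 = 9/35

9/35


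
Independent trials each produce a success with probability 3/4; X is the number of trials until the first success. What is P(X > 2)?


P(X > 2) = P(first 2 trials all fail) = (1-p)^2 = (1/4)^2 = 1/16

1/16


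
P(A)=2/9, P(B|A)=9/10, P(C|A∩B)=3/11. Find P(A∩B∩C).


P(A∩B∩C) = P(A) * P(B|A) * P(C|A∩B)
= 2/9 * 9/10 * 3/11
= 1/5 * 3/11 = 3/55

3/55


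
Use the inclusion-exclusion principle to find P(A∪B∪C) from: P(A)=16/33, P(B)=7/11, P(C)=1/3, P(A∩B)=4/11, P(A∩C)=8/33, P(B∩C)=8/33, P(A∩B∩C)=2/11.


P(A∪B∪C) = P(A)+P(B)+P(C) - P(AB)-P(AC)-P(BC) + P(ABC)
= 16/33+7/11+1/3 - 4/11-8/33-8/33 + 2/11
= 26/33

26/33


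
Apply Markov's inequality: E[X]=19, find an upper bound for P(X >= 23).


Markov: P(X >= a) <= E[X]/a
P(X >= 23) <= 19/23

19/23


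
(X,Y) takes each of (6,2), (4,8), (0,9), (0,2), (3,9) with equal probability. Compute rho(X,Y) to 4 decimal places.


Cov(X,Y) = -1.4000, Var(X) = 5.4400, Var(Y) = 10.8000
rho = Cov/(sqrt(VarX)*sqrt(VarY)) = -0.1826

-0.1826


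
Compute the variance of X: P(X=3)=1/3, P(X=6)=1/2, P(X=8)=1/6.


E[X] = 16/3, E[X^2] = 95/3
Var(X) = E[X^2] - (E[X])^2 = 95/3 - (16/3)^2 = 29/9

29/9


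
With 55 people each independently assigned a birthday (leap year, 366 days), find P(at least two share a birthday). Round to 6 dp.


P(all different) = prod((366-i)/366 for i=0..54) = 0.013909
P(at least one match) = 1 - 0.013909 = 0.986091

0.986091


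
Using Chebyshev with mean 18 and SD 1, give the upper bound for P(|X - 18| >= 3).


k = 3/1 = 3
Chebyshev: P(|X-mu| >= k*sigma) <= 1/k^2 = 1/3^2 = 1/9

1/9


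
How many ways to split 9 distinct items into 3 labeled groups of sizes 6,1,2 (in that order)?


9! = 362880
Denominator: 6!=720 * 1!=1 * 2!=2
Coefficient = 362880 / 1440 = 252

252


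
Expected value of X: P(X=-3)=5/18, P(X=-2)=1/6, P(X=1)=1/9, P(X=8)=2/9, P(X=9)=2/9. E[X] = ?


E[X] = sum(x * P(x))
= -3*5/18 - 2*1/6 + 1*1/9 + 8*2/9 + 9*2/9
= 49/18

49/18


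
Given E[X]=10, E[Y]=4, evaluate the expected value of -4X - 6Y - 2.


E[-4X - 6Y - 2] = -4*E[X] - 6*E[Y] - 2
= (-4)*(10) + (-6)*(4) + (-2)
= -40 - 24 - 2 = -66

-66


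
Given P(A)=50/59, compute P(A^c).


P(A') = 1 - P(A) = 1 - 50/59 = 9/59

9/59


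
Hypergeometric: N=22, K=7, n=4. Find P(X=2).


P(X=2) = C(7,2)*C(15,2) / C(22,4)
= 21*105 / 7315
= 2205/7315 = 63/209

63/209


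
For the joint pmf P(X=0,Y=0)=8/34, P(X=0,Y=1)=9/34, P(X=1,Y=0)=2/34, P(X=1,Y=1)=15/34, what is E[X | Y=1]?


P(Y=1) = 24/34
E[X|Y=1] = (0*9 + 1*15)/24 = 15/24 = 5/8

5/8


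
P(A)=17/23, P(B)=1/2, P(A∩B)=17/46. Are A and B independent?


P(A)*P(B) = 17/23*1/2 = 17/46
P(A∩B) = 17/46, which equals P(A)P(B), so independent

Yes, A and B are independent


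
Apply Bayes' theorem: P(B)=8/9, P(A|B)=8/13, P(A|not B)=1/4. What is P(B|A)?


P(A) = P(A|B)P(B) + P(A|B')P(B') = 8/13*8/9 + 1/4*1/9 = 269/468
P(B|A) = P(A|B)P(B)/P(A) = (64/117)/(269/468) = 256/269

256/269


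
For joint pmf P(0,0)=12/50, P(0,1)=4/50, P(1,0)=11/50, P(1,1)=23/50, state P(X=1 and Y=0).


Read from table: P(X=1, Y=0) = 11/50

11/50


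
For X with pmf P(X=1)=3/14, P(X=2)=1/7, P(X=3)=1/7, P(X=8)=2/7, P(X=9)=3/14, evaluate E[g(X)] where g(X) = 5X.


E[5X] = sum(g(x)*P(x))
= 5*3/14 + 10*1/7 + 15*1/7 + 40*2/7 + 45*3/14
= 180/7

180/7


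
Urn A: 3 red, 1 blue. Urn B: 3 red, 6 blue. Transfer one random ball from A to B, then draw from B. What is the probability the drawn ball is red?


P(transfer red) = 3/4; P(transfer blue) = 1/4
If red transferred: Urn II has 4 red of 10, so P(red|red moved) = 2/5
If blue transferred: Urn II has 3 red of 10, so P(red|blue moved) = 3/10
By total probability: P(red) = 3/4*2/5 + 1/4*3/10 = 3/8

3/8


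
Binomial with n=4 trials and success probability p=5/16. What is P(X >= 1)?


P(X>=1) = P(X=1) + P(X=2) + P(X=3) + P(X=4)
= 6655/16384 + 9075/32768 + 1375/16384 + 625/65536
= 50895/65536

50895/65536


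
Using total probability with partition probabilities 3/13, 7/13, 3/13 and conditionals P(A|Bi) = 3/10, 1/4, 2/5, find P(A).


P(A) = P(A|B1)P(B1) + P(A|B2)P(B2) + P(A|B3)P(B3)
= 3/10*3/13 + 1/4*7/13 + 2/5*3/13
= 9/130 + 7/52 + 6/65 = 77/260

77/260


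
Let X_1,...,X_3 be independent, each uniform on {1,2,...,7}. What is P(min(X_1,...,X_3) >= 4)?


P(min >= 4) = P(all X_i >= 4) = (P(X_1 >= 4))^3
= (4/7)^3 = 64/343

64/343


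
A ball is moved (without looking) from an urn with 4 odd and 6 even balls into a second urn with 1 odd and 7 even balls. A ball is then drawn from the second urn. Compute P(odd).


P(transfer odd) = 4/10 = 2/5; P(transfer even) = 3/5
If odd transferred: Urn II has 2 odd of 9, so P(odd|odd moved) = 2/9
If even transferred: Urn II has 1 odd of 9, so P(odd|even moved) = 1/9
By total probability: P(odd) = 2/5*2/9 + 3/5*1/9 = 7/45

7/45


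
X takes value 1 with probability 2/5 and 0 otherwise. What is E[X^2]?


For Bernoulli: X in {0,1}
E[X^2] = 0^2*(1-2/5) + 1^2*2/5 = 2/5

2/5


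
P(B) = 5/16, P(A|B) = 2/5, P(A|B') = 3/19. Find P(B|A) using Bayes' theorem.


P(A) = P(A|B)P(B) + P(A|B')P(B') = 2/5*5/16 + 3/19*11/16 = 71/304
P(B|A) = P(A|B)P(B)/P(A) = (1/8)/(71/304) = 38/71

38/71


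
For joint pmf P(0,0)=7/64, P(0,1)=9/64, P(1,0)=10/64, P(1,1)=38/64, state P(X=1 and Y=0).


Read from table: P(X=1, Y=0) = 10/64 = 5/32

5/32


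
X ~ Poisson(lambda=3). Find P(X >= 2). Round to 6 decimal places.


P(X>=2) = 1 - P(X<=1) = 1 - (e^(-3)*3^0/0! + e^(-3)*3^1/1!)
≈ 1 - (0.0497870684 + 0.1493612051)
= 1 - 0.1991482735 = 0.8008517265
≈ 0.800852

0.800852


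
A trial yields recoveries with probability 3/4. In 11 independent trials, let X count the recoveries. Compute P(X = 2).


P(X=2) = C(11,2) * p^2 * (1-p)^9
= 55 * 9/16 * 1/262144
= 495/4194304

495/4194304


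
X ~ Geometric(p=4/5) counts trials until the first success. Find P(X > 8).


P(X > 8) = P(first 8 trials all fail) = (1-p)^8 = (1/5)^8 = 1/390625

1/390625


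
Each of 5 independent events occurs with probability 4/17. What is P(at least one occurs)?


P(at least one) = 1 - P(none)
P(none) = (1 - 4/17)^5 = (13/17)^5 = 371293/1419857
P(at least one) = 1 - 371293/1419857 = 1048564/1419857

1048564/1419857


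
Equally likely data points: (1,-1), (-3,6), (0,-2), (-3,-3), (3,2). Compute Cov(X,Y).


E[X]=-2/5, E[Y]=2/5, E[XY]=-4/5
Cov(X,Y) = E[XY] - E[X]E[Y] = -4/5 + 2/5*2/5 = -16/25

-16/25


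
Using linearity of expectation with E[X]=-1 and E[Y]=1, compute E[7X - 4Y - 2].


E[7X - 4Y - 2] = 7*E[X] - 4*E[Y] - 2
= (7)*(-1) + (-4)*(1) + (-2)
= -7 - 4 - 2 = -13

-13


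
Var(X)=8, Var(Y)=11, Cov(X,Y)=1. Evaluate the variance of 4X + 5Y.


Var(4X + 5Y) = 4^2*Var(X) + 5^2*Var(Y) + 2*4*5*Cov(X,Y)
= 16*8 + 25*11 + 40*1
= 128 + 275 + 40 = 443

443


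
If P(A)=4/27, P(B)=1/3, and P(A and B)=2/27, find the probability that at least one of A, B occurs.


P(A∪B) = P(A) + P(B) - P(A∩B)
= 4/27 + 1/3 - 2/27 = 11/27

11/27


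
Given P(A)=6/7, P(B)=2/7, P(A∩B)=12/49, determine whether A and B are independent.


P(A)*P(B) = 6/7*2/7 = 12/49
P(A∩B) = 12/49, which equals P(A)P(B), so independent

Yes, A and B are independent


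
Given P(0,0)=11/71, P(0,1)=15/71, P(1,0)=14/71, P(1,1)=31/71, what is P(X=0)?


P(X=0) = P(0,0)+P(0,1) = 11/71 + 15/71 = 26/71

26/71


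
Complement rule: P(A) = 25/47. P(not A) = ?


P(A') = 1 - P(A) = 1 - 25/47 = 22/47

22/47


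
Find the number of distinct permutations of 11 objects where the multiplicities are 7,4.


11! = 39916800
Denominator: 7!=5040 * 4!=24
Coefficient = 39916800 / 120960 = 330

330


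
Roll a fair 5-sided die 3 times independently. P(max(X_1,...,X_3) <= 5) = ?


P(max <= 5) = P(all X_i <= 5) = (P(X_1 <= 5))^3
= (5/5)^3 = 1^3 = 1

1


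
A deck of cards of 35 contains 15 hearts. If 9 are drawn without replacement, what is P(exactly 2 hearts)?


P(X=2) = C(15,2)*C(20,7) / C(35,9)
= 105*77520 / 70607460
= 8139600/70607460 = 1140/9889

1140/9889


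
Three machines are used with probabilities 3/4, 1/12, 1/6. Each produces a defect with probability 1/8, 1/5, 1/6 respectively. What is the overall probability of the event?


P(A) = P(A|B1)P(B1) + P(A|B2)P(B2) + P(A|B3)P(B3)
= 1/8*3/4 + 1/5*1/12 + 1/6*1/6
= 3/32 + 1/60 + 1/36 = 199/1440

199/1440


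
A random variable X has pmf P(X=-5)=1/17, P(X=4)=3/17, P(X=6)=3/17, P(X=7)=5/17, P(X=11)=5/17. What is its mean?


E[X] = sum(x * P(x))
= -5*1/17 + 4*3/17 + 6*3/17 + 7*5/17 + 11*5/17
= 115/17

115/17


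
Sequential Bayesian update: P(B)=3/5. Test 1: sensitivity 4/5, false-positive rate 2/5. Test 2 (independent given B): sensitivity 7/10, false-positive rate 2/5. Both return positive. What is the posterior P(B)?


After test 1: P(+) = 4/5*3/5 + 2/5*2/5 = 16/25
P(B|+) = (12/25)/(16/25) = 3/4
After test 2 (use post1 as new prior): P(+) = 7/10*3/4 + 2/5*1/4 = 5/8
P(B|+,+) = (21/40)/(5/8) = 21/25

21/25


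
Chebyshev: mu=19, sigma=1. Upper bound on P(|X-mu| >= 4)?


k = 4/1 = 4
Chebyshev: P(|X-mu| >= k*sigma) <= 1/k^2 = 1/4^2 = 1/16

1/16


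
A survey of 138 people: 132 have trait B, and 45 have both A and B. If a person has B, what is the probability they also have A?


P(A|B) = P(A∩B)/P(B) = (45/138)/(132/138) = 45/132 = 15/44

15/44


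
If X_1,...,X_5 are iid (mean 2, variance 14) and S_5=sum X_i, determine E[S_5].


E[S_n] = n*E[X_1] = 5*2 = 10

10


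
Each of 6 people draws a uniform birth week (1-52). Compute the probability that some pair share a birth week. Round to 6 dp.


P(all different) = prod((52-i)/52 for i=0..5) = 0.741410
P(at least one match) = 1 - 0.741410 = 0.258590

0.258590


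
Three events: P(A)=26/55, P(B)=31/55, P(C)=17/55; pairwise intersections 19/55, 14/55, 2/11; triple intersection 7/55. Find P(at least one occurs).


P(A∪B∪C) = P(A)+P(B)+P(C) - P(AB)-P(AC)-P(BC) + P(ABC)
= 26/55+31/55+17/55 - 19/55-14/55-2/11 + 7/55
= 38/55

38/55


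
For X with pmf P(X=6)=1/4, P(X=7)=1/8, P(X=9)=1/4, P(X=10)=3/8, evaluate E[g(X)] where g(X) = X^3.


E[X^3] = sum(g(x)*P(x))
= 216*1/4 + 343*1/8 + 729*1/4 + 1000*3/8
= 5233/8

5233/8


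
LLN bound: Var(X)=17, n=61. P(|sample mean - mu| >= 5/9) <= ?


Var(Xbar) = Var(X)/n = 17/61
Chebyshev: P(|Xbar-mu| >= 5/9) <= Var(Xbar)/(5/9)^2 = (17/61)/(25/81) = 1377/1525

1377/1525


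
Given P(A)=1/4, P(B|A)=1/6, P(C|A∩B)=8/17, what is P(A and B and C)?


P(A∩B∩C) = P(A) * P(B|A) * P(C|A∩B)
= 1/4 * 1/6 * 8/17
= 1/24 * 8/17 = 1/51

1/51


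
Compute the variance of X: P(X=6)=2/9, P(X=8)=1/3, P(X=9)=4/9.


E[X] = 8, E[X^2] = 196/3
Var(X) = E[X^2] - (E[X])^2 = 196/3 - (8)^2 = 4/3

4/3


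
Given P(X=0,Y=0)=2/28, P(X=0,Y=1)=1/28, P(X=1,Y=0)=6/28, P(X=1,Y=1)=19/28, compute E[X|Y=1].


P(Y=1) = 20/28
E[X|Y=1] = (0*1 + 1*19)/20 = 19/20

19/20


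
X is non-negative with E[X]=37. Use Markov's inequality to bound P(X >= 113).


Markov: P(X >= a) <= E[X]/a
P(X >= 113) <= 37/113

37/113


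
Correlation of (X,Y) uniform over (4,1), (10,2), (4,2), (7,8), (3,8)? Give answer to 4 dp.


Cov(X,Y) = -1.1200, Var(X) = 6.6400, Var(Y) = 9.7600
rho = Cov/(sqrt(VarX)*sqrt(VarY)) = -0.1391

-0.1391


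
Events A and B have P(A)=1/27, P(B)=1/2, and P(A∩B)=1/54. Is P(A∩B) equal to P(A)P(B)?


P(A)*P(B) = 1/27*1/2 = 1/54
P(A∩B) = 1/54, which equals P(A)P(B), so independent

Yes, A and B are independent


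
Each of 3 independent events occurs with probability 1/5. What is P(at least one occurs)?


P(at least one) = 1 - P(none)
P(none) = (1 - 1/5)^3 = (4/5)^3 = 64/125
P(at least one) = 1 - 64/125 = 61/125

61/125


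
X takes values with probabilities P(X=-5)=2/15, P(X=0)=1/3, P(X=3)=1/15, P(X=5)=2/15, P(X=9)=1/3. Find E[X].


E[X] = sum(x * P(x))
= -5*2/15 + 0*1/3 + 3*1/15 + 5*2/15 + 9*1/3
= 16/5

16/5


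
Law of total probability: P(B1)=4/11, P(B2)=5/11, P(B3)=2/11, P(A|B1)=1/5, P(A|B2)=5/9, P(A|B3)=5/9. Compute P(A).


P(A) = P(A|B1)P(B1) + P(A|B2)P(B2) + P(A|B3)P(B3)
= 1/5*4/11 + 5/9*5/11 + 5/9*2/11
= 4/55 + 25/99 + 10/99 = 211/495

211/495


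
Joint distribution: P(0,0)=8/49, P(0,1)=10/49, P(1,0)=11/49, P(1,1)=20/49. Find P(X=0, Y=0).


Read from table: P(X=0, Y=0) = 8/49

8/49


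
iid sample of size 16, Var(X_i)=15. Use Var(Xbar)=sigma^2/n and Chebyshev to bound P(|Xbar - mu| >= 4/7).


Var(Xbar) = Var(X)/n = 15/16
Chebyshev: P(|Xbar-mu| >= 4/7) <= Var(Xbar)/(4/7)^2 = (15/16)/(16/49) = 735/256
Bound exceeds 1, so trivial bound: 1

1


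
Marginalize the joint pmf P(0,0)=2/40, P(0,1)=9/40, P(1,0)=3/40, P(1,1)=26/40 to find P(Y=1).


P(Y=1) = P(0,1)+P(1,1) = 9/40 + 26/40 = 35/40 = 7/8

7/8


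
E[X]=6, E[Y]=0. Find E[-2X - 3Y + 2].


E[-2X - 3Y + 2] = -2*E[X] - 3*E[Y] + 2
= (-2)*(6) + (-3)*(0) + (2)
= -12 + 0 + 2 = -10

-10


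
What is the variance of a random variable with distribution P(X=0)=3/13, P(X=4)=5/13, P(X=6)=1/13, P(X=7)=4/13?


E[X] = 54/13, E[X^2] = 24
Var(X) = E[X^2] - (E[X])^2 = 24 - (54/13)^2 = 1140/169

1140/169


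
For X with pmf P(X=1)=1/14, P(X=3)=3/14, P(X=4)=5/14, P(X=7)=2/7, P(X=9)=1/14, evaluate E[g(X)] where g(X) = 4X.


E[4X] = sum(g(x)*P(x))
= 4*1/14 + 12*3/14 + 16*5/14 + 28*2/7 + 36*1/14
= 134/7

134/7


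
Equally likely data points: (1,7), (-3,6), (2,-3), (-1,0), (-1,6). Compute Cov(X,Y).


E[X]=-2/5, E[Y]=16/5, E[XY]=-23/5
Cov(X,Y) = E[XY] - E[X]E[Y] = -23/5 + 2/5*16/5 = -83/25

-83/25


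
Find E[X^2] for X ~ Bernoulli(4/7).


For Bernoulli: X in {0,1}
E[X^2] = 0^2*(1-4/7) + 1^2*4/7 = 4/7

4/7


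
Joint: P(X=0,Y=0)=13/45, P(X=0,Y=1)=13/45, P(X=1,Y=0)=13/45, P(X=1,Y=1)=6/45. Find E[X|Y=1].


P(Y=1) = 19/45
E[X|Y=1] = (0*13 + 1*6)/19 = 6/19

6/19


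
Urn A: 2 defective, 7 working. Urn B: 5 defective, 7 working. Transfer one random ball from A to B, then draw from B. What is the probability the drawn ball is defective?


P(transfer defective) = 2/9; P(transfer working) = 7/9
If defective transferred: Urn II has 6 defective of 13, so P(defective|defective moved) = 6/13
If working transferred: Urn II has 5 defective of 13, so P(defective|working moved) = 5/13
By total probability: P(defective) = 2/9*6/13 + 7/9*5/13 = 47/117

47/117


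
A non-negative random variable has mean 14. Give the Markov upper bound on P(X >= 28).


Markov: P(X >= a) <= E[X]/a
P(X >= 28) <= 14/28 = 1/2

1/2


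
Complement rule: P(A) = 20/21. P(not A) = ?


P(A') = 1 - P(A) = 1 - 20/21 = 1/21

1/21


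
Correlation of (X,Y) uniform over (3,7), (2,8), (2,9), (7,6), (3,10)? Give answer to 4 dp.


Cov(X,Y) = -1.8000, Var(X) = 3.4400, Var(Y) = 2.0000
rho = Cov/(sqrt(VarX)*sqrt(VarY)) = -0.6862

-0.6862


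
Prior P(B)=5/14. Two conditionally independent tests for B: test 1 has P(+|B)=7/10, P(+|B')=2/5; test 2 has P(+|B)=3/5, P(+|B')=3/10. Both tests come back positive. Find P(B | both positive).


After test 1: P(+) = 7/10*5/14 + 2/5*9/14 = 71/140
P(B|+) = (1/4)/(71/140) = 35/71
After test 2 (use post1 as new prior): P(+) = 3/5*35/71 + 3/10*36/71 = 159/355
P(B|+,+) = (21/71)/(159/355) = 35/53

35/53


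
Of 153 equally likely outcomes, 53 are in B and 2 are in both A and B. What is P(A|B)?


P(A|B) = P(A∩B)/P(B) = (2/153)/(53/153) = 2/53

2/53


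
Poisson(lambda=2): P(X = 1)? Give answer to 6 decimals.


P(X=1) = e^(-2) * 2^1 / 1!
≈ 0.1353352832 * 2 / 1
≈ 0.270671

0.270671


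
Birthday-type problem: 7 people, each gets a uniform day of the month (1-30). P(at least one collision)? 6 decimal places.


P(all different) = prod((30-i)/30 for i=0..6) = 0.469156
P(at least one match) = 1 - 0.469156 = 0.530844

0.530844


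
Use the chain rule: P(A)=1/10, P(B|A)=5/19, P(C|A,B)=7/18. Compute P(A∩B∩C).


P(A∩B∩C) = P(A) * P(B|A) * P(C|A∩B)
= 1/10 * 5/19 * 7/18
= 1/38 * 7/18 = 7/684

7/684


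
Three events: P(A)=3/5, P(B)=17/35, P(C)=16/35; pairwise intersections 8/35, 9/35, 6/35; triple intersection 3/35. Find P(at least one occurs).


P(A∪B∪C) = P(A)+P(B)+P(C) - P(AB)-P(AC)-P(BC) + P(ABC)
= 3/5+17/35+16/35 - 8/35-9/35-6/35 + 3/35
= 34/35

34/35


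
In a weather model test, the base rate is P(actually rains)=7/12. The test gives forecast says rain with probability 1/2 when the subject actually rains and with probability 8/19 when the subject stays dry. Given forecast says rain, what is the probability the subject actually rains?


P(A) = P(A|B)P(B) + P(A|B')P(B') = 1/2*7/12 + 8/19*5/12 = 71/152
P(B|A) = P(A|B)P(B)/P(A) = (7/24)/(71/152) = 133/213

133/213


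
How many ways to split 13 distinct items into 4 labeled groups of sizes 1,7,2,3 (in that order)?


13! = 6227020800
Denominator: 1!=1 * 7!=5040 * 2!=2 * 3!=6
Coefficient = 6227020800 / 60480 = 102960

102960


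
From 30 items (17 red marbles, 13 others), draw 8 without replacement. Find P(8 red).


P(X=8) = C(17,8)*C(13,0) / C(30,8)
= 24310*1 / 5852925
= 24310/5852925 = 374/90045

374/90045


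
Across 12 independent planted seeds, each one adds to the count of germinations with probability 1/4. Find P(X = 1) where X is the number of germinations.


P(X=1) = C(12,1) * p^1 * (1-p)^11
= 12 * 1/4 * 177147/4194304
= 531441/4194304

531441/4194304


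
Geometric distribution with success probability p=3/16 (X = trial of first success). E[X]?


For geometric (trials until first success), E[X] = 1/p = 1/(3/16) = 16/3

16/3


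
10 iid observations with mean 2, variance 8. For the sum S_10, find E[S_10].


E[S_n] = n*E[X_1] = 10*2 = 20

20


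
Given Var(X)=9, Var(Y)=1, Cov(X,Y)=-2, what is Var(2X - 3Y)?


Var(2X - 3Y) = 2^2*Var(X) + (-3)^2*Var(Y) + 2*2*(-3)*Cov(X,Y)
= 4*9 + 9*1 - 12*(-2)
= 36 + 9 + 24 = 69

69


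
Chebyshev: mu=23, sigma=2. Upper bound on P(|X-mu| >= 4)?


k = 4/2 = 2
Chebyshev: P(|X-mu| >= k*sigma) <= 1/k^2 = 1/2^2 = 1/4

1/4


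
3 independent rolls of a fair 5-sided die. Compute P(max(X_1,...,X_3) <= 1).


P(max <= 1) = P(all X_i <= 1) = (P(X_1 <= 1))^3
= (1/5)^3 = 1/125

1/125


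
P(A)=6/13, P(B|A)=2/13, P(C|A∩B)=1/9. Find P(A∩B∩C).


P(A∩B∩C) = P(A) * P(B|A) * P(C|A∩B)
= 6/13 * 2/13 * 1/9
= 12/169 * 1/9 = 4/507

4/507


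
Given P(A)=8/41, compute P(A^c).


P(A') = 1 - P(A) = 1 - 8/41 = 33/41

33/41


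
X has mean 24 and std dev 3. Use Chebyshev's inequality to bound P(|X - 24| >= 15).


k = 15/3 = 5
Chebyshev: P(|X-mu| >= k*sigma) <= 1/k^2 = 1/5^2 = 1/25

1/25


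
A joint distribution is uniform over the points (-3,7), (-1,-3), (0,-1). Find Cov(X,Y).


E[X]=-4/3, E[Y]=1, E[XY]=-6
Cov(X,Y) = E[XY] - E[X]E[Y] = -6 + 4/3*1 = -14/3

-14/3


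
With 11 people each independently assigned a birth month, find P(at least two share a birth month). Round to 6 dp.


P(all different) = prod((12-i)/12 for i=0..10) = 0.000645
P(at least one match) = 1 - 0.000645 = 0.999355

0.999355


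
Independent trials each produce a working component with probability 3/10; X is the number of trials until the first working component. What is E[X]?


For geometric (trials until first success), E[X] = 1/p = 1/(3/10) = 10/3

10/3


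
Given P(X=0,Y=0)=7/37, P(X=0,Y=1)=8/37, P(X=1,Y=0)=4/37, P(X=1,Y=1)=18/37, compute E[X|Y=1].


P(Y=1) = 26/37
E[X|Y=1] = (0*8 + 1*18)/26 = 18/26 = 9/13

9/13


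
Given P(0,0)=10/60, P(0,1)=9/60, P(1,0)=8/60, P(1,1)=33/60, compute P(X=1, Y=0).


Read from table: P(X=1, Y=0) = 8/60 = 2/15

2/15
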